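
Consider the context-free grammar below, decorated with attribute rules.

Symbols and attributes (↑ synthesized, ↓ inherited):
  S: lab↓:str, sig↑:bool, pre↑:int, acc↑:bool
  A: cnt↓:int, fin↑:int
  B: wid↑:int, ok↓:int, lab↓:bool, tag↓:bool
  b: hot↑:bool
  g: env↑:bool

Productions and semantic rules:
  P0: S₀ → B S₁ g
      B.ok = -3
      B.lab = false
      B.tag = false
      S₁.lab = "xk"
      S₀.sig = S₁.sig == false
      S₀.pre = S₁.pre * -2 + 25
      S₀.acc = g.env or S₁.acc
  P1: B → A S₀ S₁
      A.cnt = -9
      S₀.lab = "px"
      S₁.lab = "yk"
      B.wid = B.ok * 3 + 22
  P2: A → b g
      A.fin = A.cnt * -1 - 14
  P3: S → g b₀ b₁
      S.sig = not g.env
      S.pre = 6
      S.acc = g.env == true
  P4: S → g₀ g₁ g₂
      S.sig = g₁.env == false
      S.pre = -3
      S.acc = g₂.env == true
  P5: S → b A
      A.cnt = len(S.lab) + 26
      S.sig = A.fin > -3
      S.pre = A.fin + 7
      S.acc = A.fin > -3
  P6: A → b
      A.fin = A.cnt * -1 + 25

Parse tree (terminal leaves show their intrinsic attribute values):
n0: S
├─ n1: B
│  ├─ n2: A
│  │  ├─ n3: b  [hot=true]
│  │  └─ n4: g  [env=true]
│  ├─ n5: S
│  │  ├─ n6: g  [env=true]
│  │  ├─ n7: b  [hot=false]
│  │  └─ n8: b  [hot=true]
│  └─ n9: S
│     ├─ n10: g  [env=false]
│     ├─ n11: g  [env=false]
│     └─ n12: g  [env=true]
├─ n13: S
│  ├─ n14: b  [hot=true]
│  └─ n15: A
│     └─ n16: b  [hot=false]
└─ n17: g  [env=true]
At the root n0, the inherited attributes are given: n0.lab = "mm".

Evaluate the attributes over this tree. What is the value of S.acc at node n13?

1. n0.lab = "mm"  [given at root]
2. n1.ok = -3  [-3]
3. n1.lab = false  [false]
4. n1.tag = false  [false]
5. n2.cnt = -9  [-9]
6. n3.hot = true  [terminal]
7. n4.env = true  [terminal]
8. n2.fin = -5  [A.cnt * -1 - 14]
9. n5.lab = "px"  ["px"]
10. n6.env = true  [terminal]
11. n7.hot = false  [terminal]
12. n8.hot = true  [terminal]
13. n5.sig = false  [not g.env]
14. n5.pre = 6  [6]
15. n5.acc = true  [g.env == true]
16. n9.lab = "yk"  ["yk"]
17. n10.env = false  [terminal]
18. n11.env = false  [terminal]
19. n12.env = true  [terminal]
20. n9.sig = true  [g₁.env == false]
21. n9.pre = -3  [-3]
22. n9.acc = true  [g₂.env == true]
23. n1.wid = 13  [B.ok * 3 + 22]
24. n13.lab = "xk"  ["xk"]
25. n14.hot = true  [terminal]
26. n15.cnt = 28  [len(S.lab) + 26]
27. n16.hot = false  [terminal]
28. n15.fin = -3  [A.cnt * -1 + 25]
29. n13.sig = false  [A.fin > -3]
30. n13.pre = 4  [A.fin + 7]
31. n13.acc = false  [A.fin > -3]
32. n17.env = true  [terminal]
33. n0.sig = true  [S₁.sig == false]
34. n0.pre = 17  [S₁.pre * -2 + 25]
35. n0.acc = true  [g.env or S₁.acc]

false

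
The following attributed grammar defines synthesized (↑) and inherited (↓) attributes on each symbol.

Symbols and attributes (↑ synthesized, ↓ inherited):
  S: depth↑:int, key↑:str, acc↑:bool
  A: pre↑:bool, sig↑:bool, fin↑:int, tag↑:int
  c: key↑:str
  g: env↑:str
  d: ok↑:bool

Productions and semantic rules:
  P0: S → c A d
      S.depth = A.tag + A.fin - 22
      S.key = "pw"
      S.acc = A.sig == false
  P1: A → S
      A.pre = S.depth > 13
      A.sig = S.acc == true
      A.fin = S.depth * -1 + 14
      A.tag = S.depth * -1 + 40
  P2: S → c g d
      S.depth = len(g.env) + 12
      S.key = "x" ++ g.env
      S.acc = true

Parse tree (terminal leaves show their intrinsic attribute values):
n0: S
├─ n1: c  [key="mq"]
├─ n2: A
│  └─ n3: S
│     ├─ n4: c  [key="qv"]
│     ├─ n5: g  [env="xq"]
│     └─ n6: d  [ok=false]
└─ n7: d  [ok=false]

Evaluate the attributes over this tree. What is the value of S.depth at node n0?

4

1. n1.key = "mq"  [terminal]
2. n4.key = "qv"  [terminal]
3. n5.env = "xq"  [terminal]
4. n6.ok = false  [terminal]
5. n3.depth = 14  [len(g.env) + 12]
6. n3.key = "xxq"  ["x" ++ g.env]
7. n3.acc = true  [true]
8. n2.pre = true  [S.depth > 13]
9. n2.sig = true  [S.acc == true]
10. n2.fin = 0  [S.depth * -1 + 14]
11. n2.tag = 26  [S.depth * -1 + 40]
12. n7.ok = false  [terminal]
13. n0.depth = 4  [A.tag + A.fin - 22]
14. n0.key = "pw"  ["pw"]
15. n0.acc = false  [A.sig == false]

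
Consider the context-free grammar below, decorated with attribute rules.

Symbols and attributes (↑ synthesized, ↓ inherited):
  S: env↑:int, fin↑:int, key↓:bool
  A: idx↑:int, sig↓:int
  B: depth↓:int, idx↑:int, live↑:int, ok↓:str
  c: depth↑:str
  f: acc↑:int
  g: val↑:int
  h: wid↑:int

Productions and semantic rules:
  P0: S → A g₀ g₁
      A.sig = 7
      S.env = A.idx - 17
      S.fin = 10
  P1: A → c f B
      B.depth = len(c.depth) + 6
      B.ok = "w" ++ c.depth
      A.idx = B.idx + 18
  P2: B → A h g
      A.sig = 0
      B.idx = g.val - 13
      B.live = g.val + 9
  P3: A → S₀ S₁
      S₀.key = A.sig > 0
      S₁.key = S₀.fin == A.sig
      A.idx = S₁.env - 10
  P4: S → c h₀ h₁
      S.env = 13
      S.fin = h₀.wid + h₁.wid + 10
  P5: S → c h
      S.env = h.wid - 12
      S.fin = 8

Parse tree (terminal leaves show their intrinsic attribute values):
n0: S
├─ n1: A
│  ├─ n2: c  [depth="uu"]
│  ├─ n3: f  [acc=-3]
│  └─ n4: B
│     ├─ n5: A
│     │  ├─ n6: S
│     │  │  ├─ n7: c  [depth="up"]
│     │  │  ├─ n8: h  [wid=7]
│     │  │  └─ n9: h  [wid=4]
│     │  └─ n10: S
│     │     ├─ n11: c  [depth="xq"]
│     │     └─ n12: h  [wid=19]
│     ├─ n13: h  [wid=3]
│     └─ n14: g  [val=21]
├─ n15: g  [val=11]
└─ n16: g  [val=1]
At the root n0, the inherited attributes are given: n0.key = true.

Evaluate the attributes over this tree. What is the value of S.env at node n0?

1. n0.key = true  [given at root]
2. n1.sig = 7  [7]
3. n2.depth = "uu"  [terminal]
4. n3.acc = -3  [terminal]
5. n4.depth = 8  [len(c.depth) + 6]
6. n4.ok = "wuu"  ["w" ++ c.depth]
7. n5.sig = 0  [0]
8. n6.key = false  [A.sig > 0]
9. n7.depth = "up"  [terminal]
10. n8.wid = 7  [terminal]
11. n9.wid = 4  [terminal]
12. n6.env = 13  [13]
13. n6.fin = 21  [h₀.wid + h₁.wid + 10]
14. n10.key = false  [S₀.fin == A.sig]
15. n11.depth = "xq"  [terminal]
16. n12.wid = 19  [terminal]
17. n10.env = 7  [h.wid - 12]
18. n10.fin = 8  [8]
19. n5.idx = -3  [S₁.env - 10]
20. n13.wid = 3  [terminal]
21. n14.val = 21  [terminal]
22. n4.idx = 8  [g.val - 13]
23. n4.live = 30  [g.val + 9]
24. n1.idx = 26  [B.idx + 18]
25. n15.val = 11  [terminal]
26. n16.val = 1  [terminal]
27. n0.env = 9  [A.idx - 17]
28. n0.fin = 10  [10]

9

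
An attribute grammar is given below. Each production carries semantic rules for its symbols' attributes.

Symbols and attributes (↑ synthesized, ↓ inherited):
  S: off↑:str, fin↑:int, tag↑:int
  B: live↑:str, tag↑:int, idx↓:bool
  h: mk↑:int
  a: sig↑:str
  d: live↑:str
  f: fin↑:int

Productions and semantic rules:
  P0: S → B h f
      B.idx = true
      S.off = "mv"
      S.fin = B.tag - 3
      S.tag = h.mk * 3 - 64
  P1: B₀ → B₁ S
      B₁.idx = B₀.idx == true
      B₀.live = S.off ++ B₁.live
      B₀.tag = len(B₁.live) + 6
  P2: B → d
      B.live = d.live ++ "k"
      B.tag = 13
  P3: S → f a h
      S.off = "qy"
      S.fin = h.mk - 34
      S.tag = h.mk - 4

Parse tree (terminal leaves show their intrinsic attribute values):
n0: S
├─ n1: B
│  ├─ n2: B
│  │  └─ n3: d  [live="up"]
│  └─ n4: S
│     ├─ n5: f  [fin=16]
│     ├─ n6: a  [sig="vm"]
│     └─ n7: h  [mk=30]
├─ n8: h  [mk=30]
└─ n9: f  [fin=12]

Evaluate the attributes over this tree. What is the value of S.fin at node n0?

1. n1.idx = true  [true]
2. n2.idx = true  [B₀.idx == true]
3. n3.live = "up"  [terminal]
4. n2.live = "upk"  [d.live ++ "k"]
5. n2.tag = 13  [13]
6. n5.fin = 16  [terminal]
7. n6.sig = "vm"  [terminal]
8. n7.mk = 30  [terminal]
9. n4.off = "qy"  ["qy"]
10. n4.fin = -4  [h.mk - 34]
11. n4.tag = 26  [h.mk - 4]
12. n1.live = "qyupk"  [S.off ++ B₁.live]
13. n1.tag = 9  [len(B₁.live) + 6]
14. n8.mk = 30  [terminal]
15. n9.fin = 12  [terminal]
16. n0.off = "mv"  ["mv"]
17. n0.fin = 6  [B.tag - 3]
18. n0.tag = 26  [h.mk * 3 - 64]

6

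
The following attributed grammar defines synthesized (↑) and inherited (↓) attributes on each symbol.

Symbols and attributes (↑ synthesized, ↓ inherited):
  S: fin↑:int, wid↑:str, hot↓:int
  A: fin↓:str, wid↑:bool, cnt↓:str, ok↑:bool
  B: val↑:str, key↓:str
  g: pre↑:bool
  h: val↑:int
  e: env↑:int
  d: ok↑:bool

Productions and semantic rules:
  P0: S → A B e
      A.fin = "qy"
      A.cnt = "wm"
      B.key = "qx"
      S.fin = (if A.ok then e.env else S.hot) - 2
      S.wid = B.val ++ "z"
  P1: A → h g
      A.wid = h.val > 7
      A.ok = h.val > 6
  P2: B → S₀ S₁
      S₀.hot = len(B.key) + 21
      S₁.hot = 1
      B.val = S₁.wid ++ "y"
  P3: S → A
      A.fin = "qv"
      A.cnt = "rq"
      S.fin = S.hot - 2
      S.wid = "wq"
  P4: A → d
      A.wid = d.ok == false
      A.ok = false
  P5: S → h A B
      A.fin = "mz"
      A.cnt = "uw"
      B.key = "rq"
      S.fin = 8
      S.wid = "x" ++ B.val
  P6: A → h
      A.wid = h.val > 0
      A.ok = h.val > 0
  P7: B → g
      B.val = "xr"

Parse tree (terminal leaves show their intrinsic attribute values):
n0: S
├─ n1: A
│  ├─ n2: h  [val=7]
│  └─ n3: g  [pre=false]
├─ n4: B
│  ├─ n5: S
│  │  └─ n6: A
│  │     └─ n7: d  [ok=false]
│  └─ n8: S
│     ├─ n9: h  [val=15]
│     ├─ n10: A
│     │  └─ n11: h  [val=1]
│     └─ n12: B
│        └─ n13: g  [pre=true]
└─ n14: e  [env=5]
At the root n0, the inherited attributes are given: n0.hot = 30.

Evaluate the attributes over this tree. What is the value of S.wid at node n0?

1. n0.hot = 30  [given at root]
2. n1.fin = "qy"  ["qy"]
3. n1.cnt = "wm"  ["wm"]
4. n2.val = 7  [terminal]
5. n3.pre = false  [terminal]
6. n1.wid = false  [h.val > 7]
7. n1.ok = true  [h.val > 6]
8. n4.key = "qx"  ["qx"]
9. n5.hot = 23  [len(B.key) + 21]
10. n6.fin = "qv"  ["qv"]
11. n6.cnt = "rq"  ["rq"]
12. n7.ok = false  [terminal]
13. n6.wid = true  [d.ok == false]
14. n6.ok = false  [false]
15. n5.fin = 21  [S.hot - 2]
16. n5.wid = "wq"  ["wq"]
17. n8.hot = 1  [1]
18. n9.val = 15  [terminal]
19. n10.fin = "mz"  ["mz"]
20. n10.cnt = "uw"  ["uw"]
21. n11.val = 1  [terminal]
22. n10.wid = true  [h.val > 0]
23. n10.ok = true  [h.val > 0]
24. n12.key = "rq"  ["rq"]
25. n13.pre = true  [terminal]
26. n12.val = "xr"  ["xr"]
27. n8.fin = 8  [8]
28. n8.wid = "xxr"  ["x" ++ B.val]
29. n4.val = "xxry"  [S₁.wid ++ "y"]
30. n14.env = 5  [terminal]
31. n0.fin = 3  [(if A.ok then e.env else S.hot) - 2]
32. n0.wid = "xxryz"  [B.val ++ "z"]

"xxryz"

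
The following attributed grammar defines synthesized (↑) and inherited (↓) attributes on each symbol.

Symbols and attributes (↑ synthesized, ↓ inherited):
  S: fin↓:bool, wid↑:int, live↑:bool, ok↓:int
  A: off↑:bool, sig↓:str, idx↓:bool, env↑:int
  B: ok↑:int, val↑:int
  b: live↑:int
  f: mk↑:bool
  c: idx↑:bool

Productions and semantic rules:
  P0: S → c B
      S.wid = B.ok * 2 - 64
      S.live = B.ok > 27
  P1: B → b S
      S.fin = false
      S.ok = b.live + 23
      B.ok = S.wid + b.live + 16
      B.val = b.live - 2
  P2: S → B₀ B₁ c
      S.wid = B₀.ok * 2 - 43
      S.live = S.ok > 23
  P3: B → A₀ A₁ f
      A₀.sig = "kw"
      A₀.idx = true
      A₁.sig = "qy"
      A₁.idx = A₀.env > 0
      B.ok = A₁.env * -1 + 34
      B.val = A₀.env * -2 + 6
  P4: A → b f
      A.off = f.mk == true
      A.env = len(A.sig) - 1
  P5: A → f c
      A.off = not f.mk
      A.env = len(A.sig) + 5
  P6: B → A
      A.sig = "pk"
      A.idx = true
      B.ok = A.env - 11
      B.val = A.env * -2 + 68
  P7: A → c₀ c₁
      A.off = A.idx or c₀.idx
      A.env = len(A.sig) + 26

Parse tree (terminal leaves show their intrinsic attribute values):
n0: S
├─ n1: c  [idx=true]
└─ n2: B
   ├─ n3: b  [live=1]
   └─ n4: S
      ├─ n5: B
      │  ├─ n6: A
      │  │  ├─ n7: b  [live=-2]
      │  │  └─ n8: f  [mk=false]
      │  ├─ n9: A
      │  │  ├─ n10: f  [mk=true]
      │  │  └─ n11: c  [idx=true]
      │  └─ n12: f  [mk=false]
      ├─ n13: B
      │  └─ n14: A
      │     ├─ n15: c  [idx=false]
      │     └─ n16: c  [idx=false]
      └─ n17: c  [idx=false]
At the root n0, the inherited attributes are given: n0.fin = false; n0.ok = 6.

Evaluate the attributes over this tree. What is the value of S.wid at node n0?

1. n0.fin = false  [given at root]
2. n0.ok = 6  [given at root]
3. n1.idx = true  [terminal]
4. n3.live = 1  [terminal]
5. n4.fin = false  [false]
6. n4.ok = 24  [b.live + 23]
7. n6.sig = "kw"  ["kw"]
8. n6.idx = true  [true]
9. n7.live = -2  [terminal]
10. n8.mk = false  [terminal]
11. n6.off = false  [f.mk == true]
12. n6.env = 1  [len(A.sig) - 1]
13. n9.sig = "qy"  ["qy"]
14. n9.idx = true  [A₀.env > 0]
15. n10.mk = true  [terminal]
16. n11.idx = true  [terminal]
17. n9.off = false  [not f.mk]
18. n9.env = 7  [len(A.sig) + 5]
19. n12.mk = false  [terminal]
20. n5.ok = 27  [A₁.env * -1 + 34]
21. n5.val = 4  [A₀.env * -2 + 6]
22. n14.sig = "pk"  ["pk"]
23. n14.idx = true  [true]
24. n15.idx = false  [terminal]
25. n16.idx = false  [terminal]
26. n14.off = true  [A.idx or c₀.idx]
27. n14.env = 28  [len(A.sig) + 26]
28. n13.ok = 17  [A.env - 11]
29. n13.val = 12  [A.env * -2 + 68]
30. n17.idx = false  [terminal]
31. n4.wid = 11  [B₀.ok * 2 - 43]
32. n4.live = true  [S.ok > 23]
33. n2.ok = 28  [S.wid + b.live + 16]
34. n2.val = -1  [b.live - 2]
35. n0.wid = -8  [B.ok * 2 - 64]
36. n0.live = true  [B.ok > 27]

-8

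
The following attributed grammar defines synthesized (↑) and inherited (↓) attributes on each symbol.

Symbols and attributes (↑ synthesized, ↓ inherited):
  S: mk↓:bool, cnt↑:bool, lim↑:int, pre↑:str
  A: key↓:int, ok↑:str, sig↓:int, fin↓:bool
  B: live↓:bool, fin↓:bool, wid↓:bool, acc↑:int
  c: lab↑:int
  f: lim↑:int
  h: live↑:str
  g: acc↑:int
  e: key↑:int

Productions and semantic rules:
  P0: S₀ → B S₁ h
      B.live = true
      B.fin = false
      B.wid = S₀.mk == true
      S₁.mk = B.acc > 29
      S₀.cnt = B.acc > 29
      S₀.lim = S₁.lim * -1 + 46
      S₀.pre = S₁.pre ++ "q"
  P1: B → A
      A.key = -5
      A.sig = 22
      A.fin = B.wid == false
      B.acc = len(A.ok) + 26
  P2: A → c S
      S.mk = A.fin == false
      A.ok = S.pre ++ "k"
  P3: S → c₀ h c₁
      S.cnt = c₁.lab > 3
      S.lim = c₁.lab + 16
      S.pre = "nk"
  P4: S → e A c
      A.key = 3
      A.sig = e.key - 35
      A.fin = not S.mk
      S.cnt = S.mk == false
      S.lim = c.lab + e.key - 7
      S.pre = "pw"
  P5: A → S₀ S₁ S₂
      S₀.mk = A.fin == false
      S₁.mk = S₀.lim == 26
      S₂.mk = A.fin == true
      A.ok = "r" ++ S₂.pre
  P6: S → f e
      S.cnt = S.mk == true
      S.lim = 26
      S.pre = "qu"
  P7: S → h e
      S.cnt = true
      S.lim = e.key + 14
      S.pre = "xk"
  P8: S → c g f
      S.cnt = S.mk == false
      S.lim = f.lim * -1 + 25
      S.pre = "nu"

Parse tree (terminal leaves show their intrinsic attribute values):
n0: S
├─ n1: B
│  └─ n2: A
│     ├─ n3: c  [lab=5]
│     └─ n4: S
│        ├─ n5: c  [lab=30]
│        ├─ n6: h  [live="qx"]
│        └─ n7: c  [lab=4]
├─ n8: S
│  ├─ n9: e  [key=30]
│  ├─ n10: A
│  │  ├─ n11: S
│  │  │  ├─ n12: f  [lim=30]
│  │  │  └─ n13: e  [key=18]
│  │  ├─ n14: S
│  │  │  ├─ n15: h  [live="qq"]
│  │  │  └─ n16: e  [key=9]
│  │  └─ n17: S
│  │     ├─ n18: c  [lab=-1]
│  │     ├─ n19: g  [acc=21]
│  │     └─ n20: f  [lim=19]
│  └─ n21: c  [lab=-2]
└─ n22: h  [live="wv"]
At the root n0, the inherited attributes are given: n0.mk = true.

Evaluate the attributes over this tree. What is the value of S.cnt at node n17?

false

1. n0.mk = true  [given at root]
2. n1.live = true  [true]
3. n1.fin = false  [false]
4. n1.wid = true  [S₀.mk == true]
5. n2.key = -5  [-5]
6. n2.sig = 22  [22]
7. n2.fin = false  [B.wid == false]
8. n3.lab = 5  [terminal]
9. n4.mk = true  [A.fin == false]
10. n5.lab = 30  [terminal]
11. n6.live = "qx"  [terminal]
12. n7.lab = 4  [terminal]
13. n4.cnt = true  [c₁.lab > 3]
14. n4.lim = 20  [c₁.lab + 16]
15. n4.pre = "nk"  ["nk"]
16. n2.ok = "nkk"  [S.pre ++ "k"]
17. n1.acc = 29  [len(A.ok) + 26]
18. n8.mk = false  [B.acc > 29]
19. n9.key = 30  [terminal]
20. n10.key = 3  [3]
21. n10.sig = -5  [e.key - 35]
22. n10.fin = true  [not S.mk]
23. n11.mk = false  [A.fin == false]
24. n12.lim = 30  [terminal]
25. n13.key = 18  [terminal]
26. n11.cnt = false  [S.mk == true]
27. n11.lim = 26  [26]
28. n11.pre = "qu"  ["qu"]
29. n14.mk = true  [S₀.lim == 26]
30. n15.live = "qq"  [terminal]
31. n16.key = 9  [terminal]
32. n14.cnt = true  [true]
33. n14.lim = 23  [e.key + 14]
34. n14.pre = "xk"  ["xk"]
35. n17.mk = true  [A.fin == true]
36. n18.lab = -1  [terminal]
37. n19.acc = 21  [terminal]
38. n20.lim = 19  [terminal]
39. n17.cnt = false  [S.mk == false]
40. n17.lim = 6  [f.lim * -1 + 25]
41. n17.pre = "nu"  ["nu"]
42. n10.ok = "rnu"  ["r" ++ S₂.pre]
43. n21.lab = -2  [terminal]
44. n8.cnt = true  [S.mk == false]
45. n8.lim = 21  [c.lab + e.key - 7]
46. n8.pre = "pw"  ["pw"]
47. n22.live = "wv"  [terminal]
48. n0.cnt = false  [B.acc > 29]
49. n0.lim = 25  [S₁.lim * -1 + 46]
50. n0.pre = "pwq"  [S₁.pre ++ "q"]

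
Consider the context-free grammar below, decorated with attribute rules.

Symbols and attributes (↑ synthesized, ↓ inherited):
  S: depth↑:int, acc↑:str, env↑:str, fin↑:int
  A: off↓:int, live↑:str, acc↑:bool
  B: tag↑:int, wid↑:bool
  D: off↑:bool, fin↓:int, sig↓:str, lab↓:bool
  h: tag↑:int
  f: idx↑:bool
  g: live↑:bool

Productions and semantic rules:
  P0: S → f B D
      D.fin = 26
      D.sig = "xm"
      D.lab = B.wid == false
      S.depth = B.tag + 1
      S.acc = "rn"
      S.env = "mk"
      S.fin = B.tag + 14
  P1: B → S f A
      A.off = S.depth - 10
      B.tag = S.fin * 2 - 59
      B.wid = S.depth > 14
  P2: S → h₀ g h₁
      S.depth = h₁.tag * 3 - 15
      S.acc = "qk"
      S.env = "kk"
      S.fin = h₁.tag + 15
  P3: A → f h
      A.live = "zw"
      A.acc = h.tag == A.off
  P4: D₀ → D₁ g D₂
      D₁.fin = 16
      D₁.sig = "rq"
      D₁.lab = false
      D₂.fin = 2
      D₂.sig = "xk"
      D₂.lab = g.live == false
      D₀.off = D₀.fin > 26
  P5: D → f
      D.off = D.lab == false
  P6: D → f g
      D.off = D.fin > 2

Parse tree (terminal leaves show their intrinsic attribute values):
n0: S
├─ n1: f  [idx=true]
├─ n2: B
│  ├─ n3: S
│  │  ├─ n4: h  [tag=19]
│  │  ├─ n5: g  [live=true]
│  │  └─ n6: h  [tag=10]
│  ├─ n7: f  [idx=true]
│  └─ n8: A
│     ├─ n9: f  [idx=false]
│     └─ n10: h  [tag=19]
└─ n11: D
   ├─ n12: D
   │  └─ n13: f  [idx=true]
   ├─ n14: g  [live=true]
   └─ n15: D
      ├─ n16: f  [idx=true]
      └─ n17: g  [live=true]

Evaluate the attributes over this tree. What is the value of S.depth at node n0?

-8

1. n1.idx = true  [terminal]
2. n4.tag = 19  [terminal]
3. n5.live = true  [terminal]
4. n6.tag = 10  [terminal]
5. n3.depth = 15  [h₁.tag * 3 - 15]
6. n3.acc = "qk"  ["qk"]
7. n3.env = "kk"  ["kk"]
8. n3.fin = 25  [h₁.tag + 15]
9. n7.idx = true  [terminal]
10. n8.off = 5  [S.depth - 10]
11. n9.idx = false  [terminal]
12. n10.tag = 19  [terminal]
13. n8.live = "zw"  ["zw"]
14. n8.acc = false  [h.tag == A.off]
15. n2.tag = -9  [S.fin * 2 - 59]
16. n2.wid = true  [S.depth > 14]
17. n11.fin = 26  [26]
18. n11.sig = "xm"  ["xm"]
19. n11.lab = false  [B.wid == false]
20. n12.fin = 16  [16]
21. n12.sig = "rq"  ["rq"]
22. n12.lab = false  [false]
23. n13.idx = true  [terminal]
24. n12.off = true  [D.lab == false]
25. n14.live = true  [terminal]
26. n15.fin = 2  [2]
27. n15.sig = "xk"  ["xk"]
28. n15.lab = false  [g.live == false]
29. n16.idx = true  [terminal]
30. n17.live = true  [terminal]
31. n15.off = false  [D.fin > 2]
32. n11.off = false  [D₀.fin > 26]
33. n0.depth = -8  [B.tag + 1]
34. n0.acc = "rn"  ["rn"]
35. n0.env = "mk"  ["mk"]
36. n0.fin = 5  [B.tag + 14]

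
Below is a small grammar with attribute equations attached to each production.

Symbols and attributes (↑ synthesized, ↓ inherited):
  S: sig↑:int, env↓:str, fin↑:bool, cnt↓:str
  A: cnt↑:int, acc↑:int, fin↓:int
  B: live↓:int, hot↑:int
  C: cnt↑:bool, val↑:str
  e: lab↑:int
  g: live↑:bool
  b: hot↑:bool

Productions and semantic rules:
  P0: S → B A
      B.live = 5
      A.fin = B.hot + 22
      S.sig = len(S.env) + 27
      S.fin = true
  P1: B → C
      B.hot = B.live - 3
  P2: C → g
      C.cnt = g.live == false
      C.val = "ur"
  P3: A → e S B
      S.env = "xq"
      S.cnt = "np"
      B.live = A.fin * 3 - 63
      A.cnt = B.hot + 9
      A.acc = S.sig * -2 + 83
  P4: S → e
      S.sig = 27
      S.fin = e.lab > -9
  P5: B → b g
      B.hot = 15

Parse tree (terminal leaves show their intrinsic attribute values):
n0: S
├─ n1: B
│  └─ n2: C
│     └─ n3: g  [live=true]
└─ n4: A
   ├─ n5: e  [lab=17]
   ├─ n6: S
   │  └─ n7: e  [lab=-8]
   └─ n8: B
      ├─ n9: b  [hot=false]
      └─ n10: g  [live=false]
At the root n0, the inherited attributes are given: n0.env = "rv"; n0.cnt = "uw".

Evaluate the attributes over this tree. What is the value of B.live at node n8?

1. n0.env = "rv"  [given at root]
2. n0.cnt = "uw"  [given at root]
3. n1.live = 5  [5]
4. n3.live = true  [terminal]
5. n2.cnt = false  [g.live == false]
6. n2.val = "ur"  ["ur"]
7. n1.hot = 2  [B.live - 3]
8. n4.fin = 24  [B.hot + 22]
9. n5.lab = 17  [terminal]
10. n6.env = "xq"  ["xq"]
11. n6.cnt = "np"  ["np"]
12. n7.lab = -8  [terminal]
13. n6.sig = 27  [27]
14. n6.fin = true  [e.lab > -9]
15. n8.live = 9  [A.fin * 3 - 63]
16. n9.hot = false  [terminal]
17. n10.live = false  [terminal]
18. n8.hot = 15  [15]
19. n4.cnt = 24  [B.hot + 9]
20. n4.acc = 29  [S.sig * -2 + 83]
21. n0.sig = 29  [len(S.env) + 27]
22. n0.fin = true  [true]

9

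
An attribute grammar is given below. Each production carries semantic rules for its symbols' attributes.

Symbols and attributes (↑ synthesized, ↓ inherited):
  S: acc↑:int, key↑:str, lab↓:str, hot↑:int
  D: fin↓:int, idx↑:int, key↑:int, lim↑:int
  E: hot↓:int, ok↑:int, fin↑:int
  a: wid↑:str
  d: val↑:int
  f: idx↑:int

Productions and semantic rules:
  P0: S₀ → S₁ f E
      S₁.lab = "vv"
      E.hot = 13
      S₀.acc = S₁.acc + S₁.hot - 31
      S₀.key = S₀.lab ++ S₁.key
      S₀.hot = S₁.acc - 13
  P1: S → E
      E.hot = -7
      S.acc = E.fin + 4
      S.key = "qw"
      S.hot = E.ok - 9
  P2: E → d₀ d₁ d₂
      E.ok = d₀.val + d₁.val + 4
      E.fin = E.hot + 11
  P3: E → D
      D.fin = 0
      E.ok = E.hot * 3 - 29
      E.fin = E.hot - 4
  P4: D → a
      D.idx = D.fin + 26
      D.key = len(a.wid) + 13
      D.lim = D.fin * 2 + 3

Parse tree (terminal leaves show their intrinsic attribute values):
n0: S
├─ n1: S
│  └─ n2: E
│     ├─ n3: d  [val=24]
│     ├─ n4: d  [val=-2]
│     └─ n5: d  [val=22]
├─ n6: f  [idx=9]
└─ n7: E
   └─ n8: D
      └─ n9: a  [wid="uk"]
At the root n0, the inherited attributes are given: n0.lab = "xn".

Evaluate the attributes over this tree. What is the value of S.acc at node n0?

-6

1. n0.lab = "xn"  [given at root]
2. n1.lab = "vv"  ["vv"]
3. n2.hot = -7  [-7]
4. n3.val = 24  [terminal]
5. n4.val = -2  [terminal]
6. n5.val = 22  [terminal]
7. n2.ok = 26  [d₀.val + d₁.val + 4]
8. n2.fin = 4  [E.hot + 11]
9. n1.acc = 8  [E.fin + 4]
10. n1.key = "qw"  ["qw"]
11. n1.hot = 17  [E.ok - 9]
12. n6.idx = 9  [terminal]
13. n7.hot = 13  [13]
14. n8.fin = 0  [0]
15. n9.wid = "uk"  [terminal]
16. n8.idx = 26  [D.fin + 26]
17. n8.key = 15  [len(a.wid) + 13]
18. n8.lim = 3  [D.fin * 2 + 3]
19. n7.ok = 10  [E.hot * 3 - 29]
20. n7.fin = 9  [E.hot - 4]
21. n0.acc = -6  [S₁.acc + S₁.hot - 31]
22. n0.key = "xnqw"  [S₀.lab ++ S₁.key]
23. n0.hot = -5  [S₁.acc - 13]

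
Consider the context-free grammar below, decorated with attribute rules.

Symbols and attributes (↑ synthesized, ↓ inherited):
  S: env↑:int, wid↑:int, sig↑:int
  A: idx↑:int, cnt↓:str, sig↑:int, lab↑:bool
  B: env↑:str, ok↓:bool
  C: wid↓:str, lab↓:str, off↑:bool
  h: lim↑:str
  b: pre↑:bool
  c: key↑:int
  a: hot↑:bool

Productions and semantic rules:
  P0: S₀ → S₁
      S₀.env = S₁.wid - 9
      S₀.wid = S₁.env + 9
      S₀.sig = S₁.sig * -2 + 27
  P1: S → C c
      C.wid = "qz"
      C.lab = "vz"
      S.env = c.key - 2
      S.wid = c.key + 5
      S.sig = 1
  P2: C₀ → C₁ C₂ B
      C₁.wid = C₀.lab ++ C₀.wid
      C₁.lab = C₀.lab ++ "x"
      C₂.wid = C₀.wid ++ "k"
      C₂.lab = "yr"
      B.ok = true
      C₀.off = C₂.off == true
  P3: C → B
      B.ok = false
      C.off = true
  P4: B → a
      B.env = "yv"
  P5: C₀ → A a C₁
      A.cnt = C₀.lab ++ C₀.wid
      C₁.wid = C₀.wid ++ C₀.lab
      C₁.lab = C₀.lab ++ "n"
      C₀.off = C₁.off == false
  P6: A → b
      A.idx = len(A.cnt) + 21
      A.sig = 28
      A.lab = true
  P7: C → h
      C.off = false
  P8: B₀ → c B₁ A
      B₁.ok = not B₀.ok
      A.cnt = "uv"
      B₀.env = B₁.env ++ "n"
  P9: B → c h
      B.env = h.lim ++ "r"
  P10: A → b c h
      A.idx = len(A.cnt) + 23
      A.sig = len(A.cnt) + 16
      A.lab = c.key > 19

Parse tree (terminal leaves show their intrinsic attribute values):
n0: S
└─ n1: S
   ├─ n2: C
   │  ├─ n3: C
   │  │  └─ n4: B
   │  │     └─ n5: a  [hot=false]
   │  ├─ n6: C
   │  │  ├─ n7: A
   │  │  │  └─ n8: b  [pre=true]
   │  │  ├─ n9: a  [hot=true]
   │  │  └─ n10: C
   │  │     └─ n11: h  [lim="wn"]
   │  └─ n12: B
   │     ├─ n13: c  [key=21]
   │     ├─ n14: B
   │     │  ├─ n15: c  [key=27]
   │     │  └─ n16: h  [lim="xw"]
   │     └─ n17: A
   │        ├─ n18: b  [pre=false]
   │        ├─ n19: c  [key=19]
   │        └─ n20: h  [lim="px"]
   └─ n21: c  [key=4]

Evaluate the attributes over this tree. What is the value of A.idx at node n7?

26

1. n2.wid = "qz"  ["qz"]
2. n2.lab = "vz"  ["vz"]
3. n3.wid = "vzqz"  [C₀.lab ++ C₀.wid]
4. n3.lab = "vzx"  [C₀.lab ++ "x"]
5. n4.ok = false  [false]
6. n5.hot = false  [terminal]
7. n4.env = "yv"  ["yv"]
8. n3.off = true  [true]
9. n6.wid = "qzk"  [C₀.wid ++ "k"]
10. n6.lab = "yr"  ["yr"]
11. n7.cnt = "yrqzk"  [C₀.lab ++ C₀.wid]
12. n8.pre = true  [terminal]
13. n7.idx = 26  [len(A.cnt) + 21]
14. n7.sig = 28  [28]
15. n7.lab = true  [true]
16. n9.hot = true  [terminal]
17. n10.wid = "qzkyr"  [C₀.wid ++ C₀.lab]
18. n10.lab = "yrn"  [C₀.lab ++ "n"]
19. n11.lim = "wn"  [terminal]
20. n10.off = false  [false]
21. n6.off = true  [C₁.off == false]
22. n12.ok = true  [true]
23. n13.key = 21  [terminal]
24. n14.ok = false  [not B₀.ok]
25. n15.key = 27  [terminal]
26. n16.lim = "xw"  [terminal]
27. n14.env = "xwr"  [h.lim ++ "r"]
28. n17.cnt = "uv"  ["uv"]
29. n18.pre = false  [terminal]
30. n19.key = 19  [terminal]
31. n20.lim = "px"  [terminal]
32. n17.idx = 25  [len(A.cnt) + 23]
33. n17.sig = 18  [len(A.cnt) + 16]
34. n17.lab = false  [c.key > 19]
35. n12.env = "xwrn"  [B₁.env ++ "n"]
36. n2.off = true  [C₂.off == true]
37. n21.key = 4  [terminal]
38. n1.env = 2  [c.key - 2]
39. n1.wid = 9  [c.key + 5]
40. n1.sig = 1  [1]
41. n0.env = 0  [S₁.wid - 9]
42. n0.wid = 11  [S₁.env + 9]
43. n0.sig = 25  [S₁.sig * -2 + 27]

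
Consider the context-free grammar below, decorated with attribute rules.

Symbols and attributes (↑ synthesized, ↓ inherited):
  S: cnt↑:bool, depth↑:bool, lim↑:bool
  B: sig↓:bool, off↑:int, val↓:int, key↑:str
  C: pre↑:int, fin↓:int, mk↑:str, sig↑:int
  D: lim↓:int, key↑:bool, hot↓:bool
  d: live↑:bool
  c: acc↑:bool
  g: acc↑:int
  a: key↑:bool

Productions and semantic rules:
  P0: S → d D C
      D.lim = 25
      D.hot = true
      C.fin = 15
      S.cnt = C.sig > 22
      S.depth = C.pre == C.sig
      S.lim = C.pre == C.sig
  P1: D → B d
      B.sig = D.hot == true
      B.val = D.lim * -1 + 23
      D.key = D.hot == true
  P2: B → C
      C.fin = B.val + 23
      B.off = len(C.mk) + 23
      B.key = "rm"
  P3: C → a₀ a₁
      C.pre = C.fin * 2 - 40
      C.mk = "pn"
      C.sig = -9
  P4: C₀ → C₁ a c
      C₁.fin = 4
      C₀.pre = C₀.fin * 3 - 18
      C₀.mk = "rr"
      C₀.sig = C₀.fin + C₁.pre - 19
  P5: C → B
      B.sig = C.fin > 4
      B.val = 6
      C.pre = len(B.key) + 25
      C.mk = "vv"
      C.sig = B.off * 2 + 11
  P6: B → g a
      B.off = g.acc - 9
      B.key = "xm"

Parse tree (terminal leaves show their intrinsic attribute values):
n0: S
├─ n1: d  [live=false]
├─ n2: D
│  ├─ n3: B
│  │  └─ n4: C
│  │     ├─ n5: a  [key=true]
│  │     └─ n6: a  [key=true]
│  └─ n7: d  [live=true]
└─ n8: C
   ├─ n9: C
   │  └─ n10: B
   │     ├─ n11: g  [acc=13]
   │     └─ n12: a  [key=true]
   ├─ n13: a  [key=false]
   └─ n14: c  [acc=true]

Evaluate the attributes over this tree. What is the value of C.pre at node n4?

2

1. n1.live = false  [terminal]
2. n2.lim = 25  [25]
3. n2.hot = true  [true]
4. n3.sig = true  [D.hot == true]
5. n3.val = -2  [D.lim * -1 + 23]
6. n4.fin = 21  [B.val + 23]
7. n5.key = true  [terminal]
8. n6.key = true  [terminal]
9. n4.pre = 2  [C.fin * 2 - 40]
10. n4.mk = "pn"  ["pn"]
11. n4.sig = -9  [-9]
12. n3.off = 25  [len(C.mk) + 23]
13. n3.key = "rm"  ["rm"]
14. n7.live = true  [terminal]
15. n2.key = true  [D.hot == true]
16. n8.fin = 15  [15]
17. n9.fin = 4  [4]
18. n10.sig = false  [C.fin > 4]
19. n10.val = 6  [6]
20. n11.acc = 13  [terminal]
21. n12.key = true  [terminal]
22. n10.off = 4  [g.acc - 9]
23. n10.key = "xm"  ["xm"]
24. n9.pre = 27  [len(B.key) + 25]
25. n9.mk = "vv"  ["vv"]
26. n9.sig = 19  [B.off * 2 + 11]
27. n13.key = false  [terminal]
28. n14.acc = true  [terminal]
29. n8.pre = 27  [C₀.fin * 3 - 18]
30. n8.mk = "rr"  ["rr"]
31. n8.sig = 23  [C₀.fin + C₁.pre - 19]
32. n0.cnt = true  [C.sig > 22]
33. n0.depth = false  [C.pre == C.sig]
34. n0.lim = false  [C.pre == C.sig]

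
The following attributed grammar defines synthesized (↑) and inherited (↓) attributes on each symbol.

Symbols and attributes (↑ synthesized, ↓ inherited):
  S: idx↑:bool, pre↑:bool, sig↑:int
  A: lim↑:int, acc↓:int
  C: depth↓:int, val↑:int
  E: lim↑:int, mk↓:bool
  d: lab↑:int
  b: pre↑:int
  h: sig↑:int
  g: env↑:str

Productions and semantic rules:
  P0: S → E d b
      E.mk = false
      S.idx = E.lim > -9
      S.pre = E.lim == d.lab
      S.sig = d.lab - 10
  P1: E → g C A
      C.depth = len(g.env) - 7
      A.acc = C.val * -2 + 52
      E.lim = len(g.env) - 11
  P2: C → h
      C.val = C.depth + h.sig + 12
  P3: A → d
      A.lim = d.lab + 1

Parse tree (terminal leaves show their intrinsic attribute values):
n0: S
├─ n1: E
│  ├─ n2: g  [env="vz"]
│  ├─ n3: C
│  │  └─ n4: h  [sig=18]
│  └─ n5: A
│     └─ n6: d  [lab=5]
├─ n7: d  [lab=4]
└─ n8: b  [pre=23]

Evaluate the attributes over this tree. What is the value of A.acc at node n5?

2

1. n1.mk = false  [false]
2. n2.env = "vz"  [terminal]
3. n3.depth = -5  [len(g.env) - 7]
4. n4.sig = 18  [terminal]
5. n3.val = 25  [C.depth + h.sig + 12]
6. n5.acc = 2  [C.val * -2 + 52]
7. n6.lab = 5  [terminal]
8. n5.lim = 6  [d.lab + 1]
9. n1.lim = -9  [len(g.env) - 11]
10. n7.lab = 4  [terminal]
11. n8.pre = 23  [terminal]
12. n0.idx = false  [E.lim > -9]
13. n0.pre = false  [E.lim == d.lab]
14. n0.sig = -6  [d.lab - 10]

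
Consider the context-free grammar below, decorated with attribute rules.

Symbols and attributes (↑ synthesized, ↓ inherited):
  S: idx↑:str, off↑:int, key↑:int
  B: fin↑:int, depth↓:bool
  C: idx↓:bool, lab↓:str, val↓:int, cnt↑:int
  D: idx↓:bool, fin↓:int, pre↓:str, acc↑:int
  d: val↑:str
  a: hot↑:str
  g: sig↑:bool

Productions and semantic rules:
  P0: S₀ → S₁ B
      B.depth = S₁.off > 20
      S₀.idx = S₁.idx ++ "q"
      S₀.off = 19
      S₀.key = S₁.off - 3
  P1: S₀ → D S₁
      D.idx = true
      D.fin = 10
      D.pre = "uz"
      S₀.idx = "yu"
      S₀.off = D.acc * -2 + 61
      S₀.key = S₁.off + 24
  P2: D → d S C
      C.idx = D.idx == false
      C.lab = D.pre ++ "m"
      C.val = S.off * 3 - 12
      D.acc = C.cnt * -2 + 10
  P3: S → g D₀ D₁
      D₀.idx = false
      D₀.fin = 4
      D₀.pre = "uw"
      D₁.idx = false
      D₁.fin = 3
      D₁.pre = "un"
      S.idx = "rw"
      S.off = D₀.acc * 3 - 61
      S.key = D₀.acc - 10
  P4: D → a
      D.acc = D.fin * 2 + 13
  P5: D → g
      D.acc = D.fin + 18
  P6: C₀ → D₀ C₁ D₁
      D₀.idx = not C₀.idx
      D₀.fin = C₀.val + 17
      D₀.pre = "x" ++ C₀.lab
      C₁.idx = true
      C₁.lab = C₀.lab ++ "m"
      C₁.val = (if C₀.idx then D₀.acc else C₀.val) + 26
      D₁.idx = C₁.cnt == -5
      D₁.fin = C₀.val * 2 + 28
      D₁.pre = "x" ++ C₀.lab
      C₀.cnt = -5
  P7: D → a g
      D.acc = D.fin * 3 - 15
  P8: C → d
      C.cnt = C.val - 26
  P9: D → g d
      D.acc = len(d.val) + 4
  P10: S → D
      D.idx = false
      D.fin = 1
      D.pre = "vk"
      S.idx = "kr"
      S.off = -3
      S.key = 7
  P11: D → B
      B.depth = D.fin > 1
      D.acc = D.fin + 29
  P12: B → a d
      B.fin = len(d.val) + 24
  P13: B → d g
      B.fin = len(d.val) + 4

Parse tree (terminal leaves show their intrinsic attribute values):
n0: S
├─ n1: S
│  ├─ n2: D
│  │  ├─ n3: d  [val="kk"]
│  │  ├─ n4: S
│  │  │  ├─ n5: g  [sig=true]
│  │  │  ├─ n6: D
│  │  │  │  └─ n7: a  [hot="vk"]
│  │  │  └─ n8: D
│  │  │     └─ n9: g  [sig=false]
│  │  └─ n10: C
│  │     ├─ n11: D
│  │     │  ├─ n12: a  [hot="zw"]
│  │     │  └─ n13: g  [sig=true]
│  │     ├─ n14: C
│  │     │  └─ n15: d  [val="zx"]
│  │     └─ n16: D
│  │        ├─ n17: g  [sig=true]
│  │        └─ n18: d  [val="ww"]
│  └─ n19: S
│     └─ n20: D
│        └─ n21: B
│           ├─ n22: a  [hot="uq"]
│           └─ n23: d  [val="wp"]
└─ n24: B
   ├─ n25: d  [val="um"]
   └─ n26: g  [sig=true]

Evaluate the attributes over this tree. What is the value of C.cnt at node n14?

-6

1. n2.idx = true  [true]
2. n2.fin = 10  [10]
3. n2.pre = "uz"  ["uz"]
4. n3.val = "kk"  [terminal]
5. n5.sig = true  [terminal]
6. n6.idx = false  [false]
7. n6.fin = 4  [4]
8. n6.pre = "uw"  ["uw"]
9. n7.hot = "vk"  [terminal]
10. n6.acc = 21  [D.fin * 2 + 13]
11. n8.idx = false  [false]
12. n8.fin = 3  [3]
13. n8.pre = "un"  ["un"]
14. n9.sig = false  [terminal]
15. n8.acc = 21  [D.fin + 18]
16. n4.idx = "rw"  ["rw"]
17. n4.off = 2  [D₀.acc * 3 - 61]
18. n4.key = 11  [D₀.acc - 10]
19. n10.idx = false  [D.idx == false]
20. n10.lab = "uzm"  [D.pre ++ "m"]
21. n10.val = -6  [S.off * 3 - 12]
22. n11.idx = true  [not C₀.idx]
23. n11.fin = 11  [C₀.val + 17]
24. n11.pre = "xuzm"  ["x" ++ C₀.lab]
25. n12.hot = "zw"  [terminal]
26. n13.sig = true  [terminal]
27. n11.acc = 18  [D.fin * 3 - 15]
28. n14.idx = true  [true]
29. n14.lab = "uzmm"  [C₀.lab ++ "m"]
30. n14.val = 20  [(if C₀.idx then D₀.acc else C₀.val) + 26]
31. n15.val = "zx"  [terminal]
32. n14.cnt = -6  [C.val - 26]
33. n16.idx = false  [C₁.cnt == -5]
34. n16.fin = 16  [C₀.val * 2 + 28]
35. n16.pre = "xuzm"  ["x" ++ C₀.lab]
36. n17.sig = true  [terminal]
37. n18.val = "ww"  [terminal]
38. n16.acc = 6  [len(d.val) + 4]
39. n10.cnt = -5  [-5]
40. n2.acc = 20  [C.cnt * -2 + 10]
41. n20.idx = false  [false]
42. n20.fin = 1  [1]
43. n20.pre = "vk"  ["vk"]
44. n21.depth = false  [D.fin > 1]
45. n22.hot = "uq"  [terminal]
46. n23.val = "wp"  [terminal]
47. n21.fin = 26  [len(d.val) + 24]
48. n20.acc = 30  [D.fin + 29]
49. n19.idx = "kr"  ["kr"]
50. n19.off = -3  [-3]
51. n19.key = 7  [7]
52. n1.idx = "yu"  ["yu"]
53. n1.off = 21  [D.acc * -2 + 61]
54. n1.key = 21  [S₁.off + 24]
55. n24.depth = true  [S₁.off > 20]
56. n25.val = "um"  [terminal]
57. n26.sig = true  [terminal]
58. n24.fin = 6  [len(d.val) + 4]
59. n0.idx = "yuq"  [S₁.idx ++ "q"]
60. n0.off = 19  [19]
61. n0.key = 18  [S₁.off - 3]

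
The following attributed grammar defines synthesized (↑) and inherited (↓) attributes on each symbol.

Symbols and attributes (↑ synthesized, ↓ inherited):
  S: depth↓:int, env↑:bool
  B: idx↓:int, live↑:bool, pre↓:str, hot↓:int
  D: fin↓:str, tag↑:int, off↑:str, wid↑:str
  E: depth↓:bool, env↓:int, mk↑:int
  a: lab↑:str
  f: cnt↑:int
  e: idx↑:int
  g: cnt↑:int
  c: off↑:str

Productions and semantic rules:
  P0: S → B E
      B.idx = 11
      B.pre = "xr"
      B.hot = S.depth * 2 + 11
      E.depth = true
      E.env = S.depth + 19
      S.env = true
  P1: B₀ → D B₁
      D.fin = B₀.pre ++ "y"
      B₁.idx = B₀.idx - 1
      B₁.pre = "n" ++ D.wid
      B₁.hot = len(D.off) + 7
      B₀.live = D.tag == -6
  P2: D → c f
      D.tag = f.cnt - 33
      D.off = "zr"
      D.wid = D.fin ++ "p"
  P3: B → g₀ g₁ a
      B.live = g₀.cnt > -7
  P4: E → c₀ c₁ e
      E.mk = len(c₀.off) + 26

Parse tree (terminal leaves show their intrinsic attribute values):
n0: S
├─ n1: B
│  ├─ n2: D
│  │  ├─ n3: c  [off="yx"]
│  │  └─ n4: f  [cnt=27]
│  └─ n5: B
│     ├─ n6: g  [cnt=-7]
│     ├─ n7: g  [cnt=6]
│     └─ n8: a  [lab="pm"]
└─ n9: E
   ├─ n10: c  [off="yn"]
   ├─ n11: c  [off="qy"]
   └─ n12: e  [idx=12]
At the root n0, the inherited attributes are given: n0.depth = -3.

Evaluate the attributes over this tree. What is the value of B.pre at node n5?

1. n0.depth = -3  [given at root]
2. n1.idx = 11  [11]
3. n1.pre = "xr"  ["xr"]
4. n1.hot = 5  [S.depth * 2 + 11]
5. n2.fin = "xry"  [B₀.pre ++ "y"]
6. n3.off = "yx"  [terminal]
7. n4.cnt = 27  [terminal]
8. n2.tag = -6  [f.cnt - 33]
9. n2.off = "zr"  ["zr"]
10. n2.wid = "xryp"  [D.fin ++ "p"]
11. n5.idx = 10  [B₀.idx - 1]
12. n5.pre = "nxryp"  ["n" ++ D.wid]
13. n5.hot = 9  [len(D.off) + 7]
14. n6.cnt = -7  [terminal]
15. n7.cnt = 6  [terminal]
16. n8.lab = "pm"  [terminal]
17. n5.live = false  [g₀.cnt > -7]
18. n1.live = true  [D.tag == -6]
19. n9.depth = true  [true]
20. n9.env = 16  [S.depth + 19]
21. n10.off = "yn"  [terminal]
22. n11.off = "qy"  [terminal]
23. n12.idx = 12  [terminal]
24. n9.mk = 28  [len(c₀.off) + 26]
25. n0.env = true  [true]

"nxryp"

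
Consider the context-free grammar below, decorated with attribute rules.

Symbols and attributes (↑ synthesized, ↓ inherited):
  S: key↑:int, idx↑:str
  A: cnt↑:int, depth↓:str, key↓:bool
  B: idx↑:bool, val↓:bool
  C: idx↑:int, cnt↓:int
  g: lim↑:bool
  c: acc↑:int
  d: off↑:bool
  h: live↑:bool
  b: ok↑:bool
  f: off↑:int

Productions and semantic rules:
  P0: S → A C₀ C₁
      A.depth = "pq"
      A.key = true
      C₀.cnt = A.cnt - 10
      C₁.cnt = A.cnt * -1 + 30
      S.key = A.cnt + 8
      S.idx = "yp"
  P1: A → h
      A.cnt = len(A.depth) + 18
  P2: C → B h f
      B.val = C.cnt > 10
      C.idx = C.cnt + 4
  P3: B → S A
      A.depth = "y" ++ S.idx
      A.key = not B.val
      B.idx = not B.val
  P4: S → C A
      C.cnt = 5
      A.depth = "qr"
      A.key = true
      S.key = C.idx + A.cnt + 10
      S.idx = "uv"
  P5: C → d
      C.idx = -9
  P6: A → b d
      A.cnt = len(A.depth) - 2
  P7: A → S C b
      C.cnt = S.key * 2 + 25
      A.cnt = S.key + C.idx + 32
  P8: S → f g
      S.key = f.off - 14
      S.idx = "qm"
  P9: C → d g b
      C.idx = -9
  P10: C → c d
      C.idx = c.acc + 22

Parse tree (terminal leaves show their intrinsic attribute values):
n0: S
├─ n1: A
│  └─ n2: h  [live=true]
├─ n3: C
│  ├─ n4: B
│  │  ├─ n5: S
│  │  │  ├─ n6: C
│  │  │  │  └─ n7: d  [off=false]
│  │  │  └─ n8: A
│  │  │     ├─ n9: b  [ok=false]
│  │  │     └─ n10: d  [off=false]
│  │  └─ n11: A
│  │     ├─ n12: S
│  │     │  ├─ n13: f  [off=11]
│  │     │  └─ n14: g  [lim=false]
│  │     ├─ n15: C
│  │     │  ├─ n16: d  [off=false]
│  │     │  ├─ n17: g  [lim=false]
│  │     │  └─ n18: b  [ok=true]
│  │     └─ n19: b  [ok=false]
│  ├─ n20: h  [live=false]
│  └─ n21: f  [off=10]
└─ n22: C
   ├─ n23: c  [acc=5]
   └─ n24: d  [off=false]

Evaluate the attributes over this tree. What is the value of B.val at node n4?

false

1. n1.depth = "pq"  ["pq"]
2. n1.key = true  [true]
3. n2.live = true  [terminal]
4. n1.cnt = 20  [len(A.depth) + 18]
5. n3.cnt = 10  [A.cnt - 10]
6. n4.val = false  [C.cnt > 10]
7. n6.cnt = 5  [5]
8. n7.off = false  [terminal]
9. n6.idx = -9  [-9]
10. n8.depth = "qr"  ["qr"]
11. n8.key = true  [true]
12. n9.ok = false  [terminal]
13. n10.off = false  [terminal]
14. n8.cnt = 0  [len(A.depth) - 2]
15. n5.key = 1  [C.idx + A.cnt + 10]
16. n5.idx = "uv"  ["uv"]
17. n11.depth = "yuv"  ["y" ++ S.idx]
18. n11.key = true  [not B.val]
19. n13.off = 11  [terminal]
20. n14.lim = false  [terminal]
21. n12.key = -3  [f.off - 14]
22. n12.idx = "qm"  ["qm"]
23. n15.cnt = 19  [S.key * 2 + 25]
24. n16.off = false  [terminal]
25. n17.lim = false  [terminal]
26. n18.ok = true  [terminal]
27. n15.idx = -9  [-9]
28. n19.ok = false  [terminal]
29. n11.cnt = 20  [S.key + C.idx + 32]
30. n4.idx = true  [not B.val]
31. n20.live = false  [terminal]
32. n21.off = 10  [terminal]
33. n3.idx = 14  [C.cnt + 4]
34. n22.cnt = 10  [A.cnt * -1 + 30]
35. n23.acc = 5  [terminal]
36. n24.off = false  [terminal]
37. n22.idx = 27  [c.acc + 22]
38. n0.key = 28  [A.cnt + 8]
39. n0.idx = "yp"  ["yp"]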